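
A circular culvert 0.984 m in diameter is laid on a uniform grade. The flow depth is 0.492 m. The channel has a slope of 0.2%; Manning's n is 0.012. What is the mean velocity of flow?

For a circular section of diameter D = 0.984 m at depth y = 0.492 m, the central angle is θ = 2 arccos(1 − 2y/D) = 3.142 rad. Then A = (D²/8)(θ − sin θ) = 0.3802 m² and P = Dθ/2 = 1.546 m.
Hydraulic radius R = A/P = 0.3802/1.546 = 0.246 m.
From Manning's equation, V = (1/n) R^(2/3) S^(1/2) = (1/0.012) × 0.246^(2/3) × 0.002^(1/2) = 1.46 m/s.

V = 1.46 m/s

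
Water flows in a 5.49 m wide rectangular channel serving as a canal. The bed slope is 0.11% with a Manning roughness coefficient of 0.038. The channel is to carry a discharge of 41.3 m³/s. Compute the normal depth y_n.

Manning's equation rearranged: A R^(2/3) = nQ / (1·√S) = 0.038 × 41.3 / (√0.0011) = 47.32.
Try y = 6.2 m: A R^(2/3) = 52.26 — over.
Try y = 4.09 m: A R^(2/3) = 31.26 — short.
Try y = 5.71 m: A R^(2/3) = 47.31 — matches.

y_n = 5.71 m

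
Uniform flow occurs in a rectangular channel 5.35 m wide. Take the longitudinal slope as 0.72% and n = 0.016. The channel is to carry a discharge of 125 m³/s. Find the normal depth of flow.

y_n = 3.37 m

Manning's equation rearranged: A R^(2/3) = nQ / (1·√S) = 0.016 × 125 / (√0.0072) = 23.57.
Trying y = 3.87 m: A R^(2/3) = 28.11 — too large.
Trying y = 2.88 m: A R^(2/3) = 19.16 — too small.
Trying y = 3.37 m: A R^(2/3) = 23.53 — matches.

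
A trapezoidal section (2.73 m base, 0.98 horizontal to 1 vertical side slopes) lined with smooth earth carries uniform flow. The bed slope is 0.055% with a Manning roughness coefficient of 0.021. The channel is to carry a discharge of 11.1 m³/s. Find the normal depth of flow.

Manning's equation rearranged: A R^(2/3) = nQ / (1·√S) = 0.021 × 11.1 / (√0.00055) = 9.939.
Try y = 2.31 m: A R^(2/3) = 13.41 — high.
Try y = 1.69 m: A R^(2/3) = 7.38 — low.
Try y = 1.98 m: A R^(2/3) = 9.959 — matches.

y_n = 1.98 m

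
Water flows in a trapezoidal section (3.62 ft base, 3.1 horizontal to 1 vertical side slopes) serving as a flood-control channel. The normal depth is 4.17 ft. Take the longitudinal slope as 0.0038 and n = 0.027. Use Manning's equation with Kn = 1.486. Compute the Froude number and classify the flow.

subcritical

With bottom width b = 3.62 ft and side slope z = 3.1: A = (b + zy)y = (3.62 + 3.1×4.17)×4.17 = 69 ft²; P = b + 2y√(1+z²) = 3.62 + 2×4.17×3.257 = 30.79 ft.
Hydraulic radius R = A/P = 69/30.79 = 2.241 ft.
V = (1.486/n) R^(2/3) √S = (1.486/0.027) × 2.241^(2/3) × √0.0038 = 5.811 ft/s. Hydraulic depth D_h = A/T = 69/29.47 = 2.341 ft.
Froude number Fr = V/√(g·D_h) = 5.811/√(32.2×2.341) = 0.669, which is less than 1, so the flow is subcritical.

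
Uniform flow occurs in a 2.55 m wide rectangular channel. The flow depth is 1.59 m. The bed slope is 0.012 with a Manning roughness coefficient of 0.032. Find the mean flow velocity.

Flow area A = b·y = 2.55 × 1.59 = 4.054 m². Wetted perimeter P = b + 2y = 2.55 + 2×1.59 = 5.73 m.
Hydraulic radius R = A/P = 4.054/5.73 = 0.7076 m.
From Manning's equation, V = (1/n) R^(2/3) S^(1/2) = (1/0.032) × 0.7076^(2/3) × 0.012^(1/2) = 2.72 m/s.

V = 2.72 m/s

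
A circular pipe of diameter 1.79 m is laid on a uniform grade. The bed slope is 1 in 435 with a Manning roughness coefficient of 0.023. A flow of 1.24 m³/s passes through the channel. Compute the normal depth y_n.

Manning's equation rearranged: A R^(2/3) = nQ / (1·√S) = 0.023 × 1.24 / (√0.002299) = 0.5948.
At y = 0.608 m: A R^(2/3) = 0.3658 — too small.
At y = 0.96 m: A R^(2/3) = 0.8276 — too large.
At y = 0.792 m: A R^(2/3) = 0.5952 — matches.

y_n = 0.792 m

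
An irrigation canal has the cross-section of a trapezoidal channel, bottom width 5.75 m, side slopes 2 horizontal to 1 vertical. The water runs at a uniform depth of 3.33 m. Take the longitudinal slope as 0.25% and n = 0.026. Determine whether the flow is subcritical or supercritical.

With bottom width b = 5.75 m and side slope z = 2: A = (b + zy)y = (5.75 + 2×3.33)×3.33 = 41.33 m²; P = b + 2y√(1+z²) = 5.75 + 2×3.33×2.236 = 20.64 m.
Hydraulic radius R = A/P = 41.33/20.64 = 2.002 m.
V = (1/n) R^(2/3) √S = (1/0.026) × 2.002^(2/3) × √0.0025 = 3.055 m/s. Hydraulic depth D_h = A/T = 41.33/19.07 = 2.167 m.
Froude number Fr = V/√(g·D_h) = 3.055/√(9.81×2.167) = 0.663, which is less than 1, so the flow is subcritical.

subcritical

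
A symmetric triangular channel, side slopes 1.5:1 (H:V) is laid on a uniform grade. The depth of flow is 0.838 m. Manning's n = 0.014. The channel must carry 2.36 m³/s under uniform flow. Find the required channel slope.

For a triangular section with side slope z = 1.5: A = zy² = 1.5×0.838² = 1.053 m²; P = 2y√(1+z²) = 2×0.838×1.803 = 3.021 m.
Hydraulic radius R = A/P = 1.053/3.021 = 0.3486 m.
From Manning's equation, S = [nQ / (1 A R^(2/3))]² = [0.014 × 2.36 / (1 × 1.053 × 0.3486^(2/3))]² = 0.00401.

S = 0.00401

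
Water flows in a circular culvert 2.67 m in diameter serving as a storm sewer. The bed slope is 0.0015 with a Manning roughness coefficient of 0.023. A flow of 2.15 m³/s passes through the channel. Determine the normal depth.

y_n = 1 m

Manning's equation rearranged: A R^(2/3) = nQ / (1·√S) = 0.023 × 2.15 / (√0.0015) = 1.277.
Try y = 1.11 m: A R^(2/3) = 1.546 — high.
Try y = 0.8 m: A R^(2/3) = 0.8354 — low.
Try y = 1 m: A R^(2/3) = 1.276 — close enough.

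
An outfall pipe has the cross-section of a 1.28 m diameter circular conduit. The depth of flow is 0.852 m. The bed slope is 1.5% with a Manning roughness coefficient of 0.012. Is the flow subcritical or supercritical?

supercritical

For a circular section of diameter D = 1.28 m at depth y = 0.852 m, the central angle is θ = 2 arccos(1 − 2y/D) = 3.817 rad. Then A = (D²/8)(θ − sin θ) = 0.9097 m² and P = Dθ/2 = 2.443 m.
Hydraulic radius R = A/P = 0.9097/2.443 = 0.3724 m.
V = (1/n) R^(2/3) √S = (1/0.012) × 0.3724^(2/3) × √0.015 = 5.283 m/s. Hydraulic depth D_h = A/T = 0.9097/1.208 = 0.7532 m.
Froude number Fr = V/√(g·D_h) = 5.283/√(9.81×0.7532) = 1.94, which is greater than 1, so the flow is supercritical.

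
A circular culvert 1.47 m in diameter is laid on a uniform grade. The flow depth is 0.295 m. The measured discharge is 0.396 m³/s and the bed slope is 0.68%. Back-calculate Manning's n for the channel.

For a circular section of diameter D = 1.47 m at depth y = 0.295 m, the central angle is θ = 2 arccos(1 − 2y/D) = 1.858 rad. Then A = (D²/8)(θ − sin θ) = 0.2428 m² and P = Dθ/2 = 1.366 m.
Hydraulic radius R = A/P = 0.2428/1.366 = 0.1778 m.
Rearranging Manning's equation: n = (1/Q) A R^(2/3) S^(1/2) = (1/0.396) × 0.2428 × 0.1778^(2/3) × √0.0068 = 0.016.

n = 0.016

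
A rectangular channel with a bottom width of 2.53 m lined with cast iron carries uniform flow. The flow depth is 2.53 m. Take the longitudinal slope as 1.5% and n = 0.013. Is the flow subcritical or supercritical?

supercritical

Flow area A = b·y = 2.53 × 2.53 = 6.401 m². Wetted perimeter P = b + 2y = 2.53 + 2×2.53 = 7.59 m.
Hydraulic radius R = A/P = 6.401/7.59 = 0.8433 m.
V = (1/n) R^(2/3) √S = (1/0.013) × 0.8433^(2/3) × √0.015 = 8.409 m/s. Hydraulic depth D_h = A/T = 6.401/2.53 = 2.53 m.
Froude number Fr = V/√(g·D_h) = 8.409/√(9.81×2.53) = 1.69, which is greater than 1, so the flow is supercritical.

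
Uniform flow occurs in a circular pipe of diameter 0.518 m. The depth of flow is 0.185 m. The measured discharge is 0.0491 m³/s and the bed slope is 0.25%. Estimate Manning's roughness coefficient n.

For a circular section of diameter D = 0.518 m at depth y = 0.185 m, the central angle is θ = 2 arccos(1 − 2y/D) = 2.562 rad. Then A = (D²/8)(θ − sin θ) = 0.06757 m² and P = Dθ/2 = 0.6636 m.
Hydraulic radius R = A/P = 0.06757/0.6636 = 0.1018 m.
Rearranging Manning's equation: n = (1/Q) A R^(2/3) S^(1/2) = (1/0.0491) × 0.06757 × 0.1018^(2/3) × √0.0025 = 0.015.

n = 0.015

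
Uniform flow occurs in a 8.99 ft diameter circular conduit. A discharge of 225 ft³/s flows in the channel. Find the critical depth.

At critical depth, Q² T / (g A³) = 1, i.e. A³/T = Q²/g = 225²/32.2 = 1572.
Try y = 4.09 ft: A³/T = 2479 — high.
Try y = 2.95 ft: A³/T = 705.5 — low.
Try y = 3.63 ft: A³/T = 1569 — ≈ 1572.

y_c = 3.63 ft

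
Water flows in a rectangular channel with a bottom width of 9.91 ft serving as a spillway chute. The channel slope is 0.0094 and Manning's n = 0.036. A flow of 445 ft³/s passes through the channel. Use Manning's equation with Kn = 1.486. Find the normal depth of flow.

y_n = 5.82 ft

Manning's equation rearranged: A R^(2/3) = nQ / (1.486·√S) = 0.036 × 445 / (1.486 × √0.0094) = 111.2.
At y = 7.34 ft: A R^(2/3) = 149.9 — high.
At y = 5.82 ft: A R^(2/3) = 111.2 — matches.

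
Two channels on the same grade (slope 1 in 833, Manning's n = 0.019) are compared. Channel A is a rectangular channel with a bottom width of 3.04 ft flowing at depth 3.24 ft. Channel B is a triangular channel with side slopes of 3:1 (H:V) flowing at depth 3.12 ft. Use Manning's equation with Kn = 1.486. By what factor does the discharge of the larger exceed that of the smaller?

3.76

Channel A: Flow area A = b·y = 3.04 × 3.24 = 9.85 ft². Wetted perimeter P = b + 2y = 3.04 + 2×3.24 = 9.52 ft. Hydraulic radius R = A/P = 9.85/9.52 = 1.035 ft. Q_A = (1.486/0.019)·9.85·1.035^(2/3)·√0.0012 = 27.3 ft³/s.
Channel B: For a triangular section with side slope z = 3: A = zy² = 3×3.12² = 29.2 ft²; P = 2y√(1+z²) = 2×3.12×3.162 = 19.73 ft. Hydraulic radius R = A/P = 29.2/19.73 = 1.48 ft. Q_B = (1.486/0.019)·29.2·1.48^(2/3)·√0.0012 = 102.8 ft³/s.
The larger discharge is 102.8 ft³/s and the smaller is 27.3 ft³/s; the ratio is 3.76.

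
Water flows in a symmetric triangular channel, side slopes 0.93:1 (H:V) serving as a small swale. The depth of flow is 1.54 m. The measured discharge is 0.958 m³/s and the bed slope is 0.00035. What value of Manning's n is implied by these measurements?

For a triangular section with side slope z = 0.93: A = zy² = 0.93×1.54² = 2.206 m²; P = 2y√(1+z²) = 2×1.54×1.366 = 4.206 m.
Hydraulic radius R = A/P = 2.206/4.206 = 0.5244 m.
Rearranging Manning's equation: n = (1/Q) A R^(2/3) S^(1/2) = (1/0.958) × 2.206 × 0.5244^(2/3) × √0.00035 = 0.028.

n = 0.028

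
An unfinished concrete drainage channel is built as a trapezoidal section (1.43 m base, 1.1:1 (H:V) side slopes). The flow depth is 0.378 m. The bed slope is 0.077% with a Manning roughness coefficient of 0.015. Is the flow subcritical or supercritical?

subcritical

With bottom width b = 1.43 m and side slope z = 1.1: A = (b + zy)y = (1.43 + 1.1×0.378)×0.378 = 0.6977 m²; P = b + 2y√(1+z²) = 1.43 + 2×0.378×1.487 = 2.554 m.
Hydraulic radius R = A/P = 0.6977/2.554 = 0.2732 m.
V = (1/n) R^(2/3) √S = (1/0.015) × 0.2732^(2/3) × √0.00077 = 0.7789 m/s. Hydraulic depth D_h = A/T = 0.6977/2.262 = 0.3085 m.
Froude number Fr = V/√(g·D_h) = 0.7789/√(9.81×0.3085) = 0.448, which is less than 1, so the flow is subcritical.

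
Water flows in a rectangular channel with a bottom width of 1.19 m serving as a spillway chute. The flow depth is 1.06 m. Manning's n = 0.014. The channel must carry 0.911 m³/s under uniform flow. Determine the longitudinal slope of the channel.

Flow area A = b·y = 1.19 × 1.06 = 1.261 m². Wetted perimeter P = b + 2y = 1.19 + 2×1.06 = 3.31 m.
Hydraulic radius R = A/P = 1.261/3.31 = 0.3811 m.
From Manning's equation, S = [nQ / (1 A R^(2/3))]² = [0.014 × 0.911 / (1 × 1.261 × 0.3811^(2/3))]² = 0.00037.

S = 0.00037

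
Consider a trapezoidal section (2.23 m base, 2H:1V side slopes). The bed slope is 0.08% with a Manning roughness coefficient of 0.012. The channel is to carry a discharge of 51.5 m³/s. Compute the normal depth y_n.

Manning's equation rearranged: A R^(2/3) = nQ / (1·√S) = 0.012 × 51.5 / (√0.0008) = 21.85.
At y = 1.93 m: A R^(2/3) = 12.39 — too small.
At y = 3.07 m: A R^(2/3) = 35.3 — too large.
At y = 2.49 m: A R^(2/3) = 21.86 — matches.

y_n = 2.49 m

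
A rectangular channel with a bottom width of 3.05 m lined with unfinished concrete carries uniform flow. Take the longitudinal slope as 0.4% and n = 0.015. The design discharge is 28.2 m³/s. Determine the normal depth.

Manning's equation rearranged: A R^(2/3) = nQ / (1·√S) = 0.015 × 28.2 / (√0.004) = 6.688.
Trying y = 2.82 m: A R^(2/3) = 8.542 — over.
Trying y = 1.88 m: A R^(2/3) = 5.113 — short.
Trying y = 2.32 m: A R^(2/3) = 6.694 — matches.

y_n = 2.32 m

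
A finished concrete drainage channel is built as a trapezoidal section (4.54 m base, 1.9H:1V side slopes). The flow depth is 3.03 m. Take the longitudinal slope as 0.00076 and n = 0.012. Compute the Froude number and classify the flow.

subcritical

With bottom width b = 4.54 m and side slope z = 1.9: A = (b + zy)y = (4.54 + 1.9×3.03)×3.03 = 31.2 m²; P = b + 2y√(1+z²) = 4.54 + 2×3.03×2.147 = 17.55 m.
Hydraulic radius R = A/P = 31.2/17.55 = 1.778 m.
V = (1/n) R^(2/3) √S = (1/0.012) × 1.778^(2/3) × √0.00076 = 3.371 m/s. Hydraulic depth D_h = A/T = 31.2/16.05 = 1.943 m.
Froude number Fr = V/√(g·D_h) = 3.371/√(9.81×1.943) = 0.772, which is less than 1, so the flow is subcritical.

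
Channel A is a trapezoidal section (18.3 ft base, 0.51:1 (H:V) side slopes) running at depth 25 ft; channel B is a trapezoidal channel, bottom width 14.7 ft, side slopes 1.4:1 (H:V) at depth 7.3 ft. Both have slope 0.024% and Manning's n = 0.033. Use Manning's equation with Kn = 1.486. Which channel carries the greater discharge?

Channel A: With bottom width b = 18.3 ft and side slope z = 0.51: A = (b + zy)y = (18.3 + 0.51×25)×25 = 776.2 ft²; P = b + 2y√(1+z²) = 18.3 + 2×25×1.123 = 74.43 ft. Hydraulic radius R = A/P = 776.2/74.43 = 10.43 ft. Q_A = (1.486/0.033)·776.2·10.43^(2/3)·√0.00024 = 2585 ft³/s.
Channel B: With bottom width b = 14.7 ft and side slope z = 1.4: A = (b + zy)y = (14.7 + 1.4×7.3)×7.3 = 181.9 ft²; P = b + 2y√(1+z²) = 14.7 + 2×7.3×1.72 = 39.82 ft. Hydraulic radius R = A/P = 181.9/39.82 = 4.569 ft. Q_B = (1.486/0.033)·181.9·4.569^(2/3)·√0.00024 = 349.4 ft³/s.
Q_A = 2585 ft³/s vs Q_B = 349.4 ft³/s, so channel A carries more.

channel A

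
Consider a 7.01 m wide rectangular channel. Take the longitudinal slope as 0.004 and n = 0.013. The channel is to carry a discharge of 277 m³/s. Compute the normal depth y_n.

y_n = 5.01 m

Manning's equation rearranged: A R^(2/3) = nQ / (1·√S) = 0.013 × 277 / (√0.004) = 56.94.
Try y = 6.33 m: A R^(2/3) = 76.32 — over.
Try y = 5.01 m: A R^(2/3) = 56.9 — close enough.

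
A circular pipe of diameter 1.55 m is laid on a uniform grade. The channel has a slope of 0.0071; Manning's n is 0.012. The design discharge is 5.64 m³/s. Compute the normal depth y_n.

y_n = 1.05 m

Manning's equation rearranged: A R^(2/3) = nQ / (1·√S) = 0.012 × 5.64 / (√0.0071) = 0.8032.
Try y = 0.909 m: A R^(2/3) = 0.6505 — too small.
Try y = 1.21 m: A R^(2/3) = 0.9561 — too large.
Try y = 1.05 m: A R^(2/3) = 0.8037 — ≈ 0.8032.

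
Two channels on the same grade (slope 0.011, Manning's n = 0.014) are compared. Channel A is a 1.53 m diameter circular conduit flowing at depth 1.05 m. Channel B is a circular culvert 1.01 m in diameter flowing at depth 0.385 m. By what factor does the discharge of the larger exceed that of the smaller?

8

Channel A: For a circular section of diameter D = 1.53 m at depth y = 1.05 m, the central angle is θ = 2 arccos(1 − 2y/D) = 3.905 rad. Then A = (D²/8)(θ − sin θ) = 1.345 m² and P = Dθ/2 = 2.987 m. Hydraulic radius R = A/P = 1.345/2.987 = 0.4502 m. Q_A = (1/0.014)·1.345·0.4502^(2/3)·√0.011 = 5.919 m³/s.
Channel B: For a circular section of diameter D = 1.01 m at depth y = 0.385 m, the central angle is θ = 2 arccos(1 − 2y/D) = 2.662 rad. Then A = (D²/8)(θ − sin θ) = 0.2805 m² and P = Dθ/2 = 1.344 m. Hydraulic radius R = A/P = 0.2805/1.344 = 0.2087 m. Q_B = (1/0.014)·0.2805·0.2087^(2/3)·√0.011 = 0.7395 m³/s.
The larger discharge is 5.919 m³/s and the smaller is 0.7395 m³/s; the ratio is 8.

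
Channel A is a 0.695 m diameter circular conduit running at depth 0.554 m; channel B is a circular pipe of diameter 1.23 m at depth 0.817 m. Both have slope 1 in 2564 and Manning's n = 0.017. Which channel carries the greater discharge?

Channel A: For a circular section of diameter D = 0.695 m at depth y = 0.554 m, the central angle is θ = 2 arccos(1 − 2y/D) = 4.414 rad. Then A = (D²/8)(θ − sin θ) = 0.3242 m² and P = Dθ/2 = 1.534 m. Hydraulic radius R = A/P = 0.3242/1.534 = 0.2114 m. Q_A = (1/0.017)·0.3242·0.2114^(2/3)·√0.00039 = 0.1337 m³/s.
Channel B: For a circular section of diameter D = 1.23 m at depth y = 0.817 m, the central angle is θ = 2 arccos(1 − 2y/D) = 3.811 rad. Then A = (D²/8)(θ − sin θ) = 0.838 m² and P = Dθ/2 = 2.344 m. Hydraulic radius R = A/P = 0.838/2.344 = 0.3576 m. Q_B = (1/0.017)·0.838·0.3576^(2/3)·√0.00039 = 0.4904 m³/s.
Q_A = 0.1337 m³/s vs Q_B = 0.4904 m³/s, so channel B carries more.

channel B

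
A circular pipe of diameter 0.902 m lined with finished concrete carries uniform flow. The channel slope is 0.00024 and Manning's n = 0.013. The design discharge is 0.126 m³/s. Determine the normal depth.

y_n = 0.422 m

Manning's equation rearranged: A R^(2/3) = nQ / (1·√S) = 0.013 × 0.126 / (√0.00024) = 0.1057.
Try y = 0.54 m: A R^(2/3) = 0.1585 — too large.
Try y = 0.348 m: A R^(2/3) = 0.07465 — too small.
Try y = 0.422 m: A R^(2/3) = 0.1056 — close enough.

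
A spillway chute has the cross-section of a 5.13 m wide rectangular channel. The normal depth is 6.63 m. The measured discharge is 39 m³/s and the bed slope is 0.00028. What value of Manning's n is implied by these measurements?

n = 0.022

Flow area A = b·y = 5.13 × 6.63 = 34.01 m². Wetted perimeter P = b + 2y = 5.13 + 2×6.63 = 18.39 m.
Hydraulic radius R = A/P = 34.01/18.39 = 1.849 m.
Rearranging Manning's equation: n = (1/Q) A R^(2/3) S^(1/2) = (1/39) × 34.01 × 1.849^(2/3) × √0.00028 = 0.022.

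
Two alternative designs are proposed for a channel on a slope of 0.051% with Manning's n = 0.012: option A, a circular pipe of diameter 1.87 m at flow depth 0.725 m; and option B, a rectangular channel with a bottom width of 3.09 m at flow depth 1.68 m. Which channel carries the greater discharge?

channel B

Channel A: For a circular section of diameter D = 1.87 m at depth y = 0.725 m, the central angle is θ = 2 arccos(1 − 2y/D) = 2.689 rad. Then A = (D²/8)(θ − sin θ) = 0.9839 m² and P = Dθ/2 = 2.514 m. Hydraulic radius R = A/P = 0.9839/2.514 = 0.3914 m. Q_A = (1/0.012)·0.9839·0.3914^(2/3)·√0.00051 = 0.9907 m³/s.
Channel B: Flow area A = b·y = 3.09 × 1.68 = 5.191 m². Wetted perimeter P = b + 2y = 3.09 + 2×1.68 = 6.45 m. Hydraulic radius R = A/P = 5.191/6.45 = 0.8048 m. Q_B = (1/0.012)·5.191·0.8048^(2/3)·√0.00051 = 8.453 m³/s.
Q_A = 0.9907 m³/s vs Q_B = 8.453 m³/s, so channel B carries more.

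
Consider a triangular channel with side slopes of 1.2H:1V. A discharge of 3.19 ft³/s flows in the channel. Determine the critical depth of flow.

y_c = 0.848 ft

At critical depth, Q² T / (g A³) = 1, i.e. A³/T = Q²/g = 3.19²/32.2 = 0.316.
Try y = 0.976 ft: A³/T = 0.6376 — too large.
Try y = 0.848 ft: A³/T = 0.3157 — matches.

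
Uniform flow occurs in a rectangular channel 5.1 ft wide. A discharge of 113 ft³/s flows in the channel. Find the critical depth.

y_c = 2.48 ft

For a rectangular channel, critical depth y_c = (q²/g)^(1/3) where q = Q/b = 113/5.1 = 22.16 ft²/s.
So y_c = (22.16²/32.2)^(1/3) = 2.48 ft.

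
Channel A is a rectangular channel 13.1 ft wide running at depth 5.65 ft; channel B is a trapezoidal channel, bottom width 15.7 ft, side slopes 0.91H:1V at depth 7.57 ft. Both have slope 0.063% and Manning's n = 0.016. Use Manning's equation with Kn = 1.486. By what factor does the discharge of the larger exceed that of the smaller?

3.11

Channel A: Flow area A = b·y = 13.1 × 5.65 = 74.02 ft². Wetted perimeter P = b + 2y = 13.1 + 2×5.65 = 24.4 ft. Hydraulic radius R = A/P = 74.02/24.4 = 3.033 ft. Q_A = (1.486/0.016)·74.02·3.033^(2/3)·√0.00063 = 361.6 ft³/s.
Channel B: With bottom width b = 15.7 ft and side slope z = 0.91: A = (b + zy)y = (15.7 + 0.91×7.57)×7.57 = 171 ft²; P = b + 2y√(1+z²) = 15.7 + 2×7.57×1.352 = 36.17 ft. Hydraulic radius R = A/P = 171/36.17 = 4.728 ft. Q_B = (1.486/0.016)·171·4.728^(2/3)·√0.00063 = 1123 ft³/s.
The larger discharge is 1123 ft³/s and the smaller is 361.6 ft³/s; the ratio is 3.11.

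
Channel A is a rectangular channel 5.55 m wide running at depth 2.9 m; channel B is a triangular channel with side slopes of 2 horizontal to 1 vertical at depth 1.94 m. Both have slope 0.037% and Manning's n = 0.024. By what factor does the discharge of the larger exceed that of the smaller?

Channel A: Flow area A = b·y = 5.55 × 2.9 = 16.09 m². Wetted perimeter P = b + 2y = 5.55 + 2×2.9 = 11.35 m. Hydraulic radius R = A/P = 16.09/11.35 = 1.418 m. Q_A = (1/0.024)·16.09·1.418^(2/3)·√0.00037 = 16.28 m³/s.
Channel B: For a triangular section with side slope z = 2: A = zy² = 2×1.94² = 7.527 m²; P = 2y√(1+z²) = 2×1.94×2.236 = 8.676 m. Hydraulic radius R = A/P = 7.527/8.676 = 0.8676 m. Q_B = (1/0.024)·7.527·0.8676^(2/3)·√0.00037 = 5.488 m³/s.
The larger discharge is 16.28 m³/s and the smaller is 5.488 m³/s; the ratio is 2.97.

2.97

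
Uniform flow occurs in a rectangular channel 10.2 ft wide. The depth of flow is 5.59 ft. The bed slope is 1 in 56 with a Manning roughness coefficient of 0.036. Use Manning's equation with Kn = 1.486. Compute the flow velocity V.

V = 10.6 ft/s

Flow area A = b·y = 10.2 × 5.59 = 57.02 ft². Wetted perimeter P = b + 2y = 10.2 + 2×5.59 = 21.38 ft.
Hydraulic radius R = A/P = 57.02/21.38 = 2.667 ft.
From Manning's equation, V = (1.486/n) R^(2/3) S^(1/2) = (1.486/0.036) × 2.667^(2/3) × 0.01786^(1/2) = 10.6 ft/s.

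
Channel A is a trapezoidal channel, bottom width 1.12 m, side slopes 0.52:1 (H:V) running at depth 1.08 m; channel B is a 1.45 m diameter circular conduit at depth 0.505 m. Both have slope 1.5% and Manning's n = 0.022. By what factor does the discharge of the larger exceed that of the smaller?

Channel A: With bottom width b = 1.12 m and side slope z = 0.52: A = (b + zy)y = (1.12 + 0.52×1.08)×1.08 = 1.816 m²; P = b + 2y√(1+z²) = 1.12 + 2×1.08×1.127 = 3.555 m. Hydraulic radius R = A/P = 1.816/3.555 = 0.5109 m. Q_A = (1/0.022)·1.816·0.5109^(2/3)·√0.015 = 6.462 m³/s.
Channel B: For a circular section of diameter D = 1.45 m at depth y = 0.505 m, the central angle is θ = 2 arccos(1 − 2y/D) = 2.525 rad. Then A = (D²/8)(θ − sin θ) = 0.5116 m² and P = Dθ/2 = 1.831 m. Hydraulic radius R = A/P = 0.5116/1.831 = 0.2795 m. Q_B = (1/0.022)·0.5116·0.2795^(2/3)·√0.015 = 1.217 m³/s.
The larger discharge is 6.462 m³/s and the smaller is 1.217 m³/s; the ratio is 5.31.

5.31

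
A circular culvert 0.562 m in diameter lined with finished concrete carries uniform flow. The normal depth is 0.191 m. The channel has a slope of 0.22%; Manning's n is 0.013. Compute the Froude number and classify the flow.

subcritical

For a circular section of diameter D = 0.562 m at depth y = 0.191 m, the central angle is θ = 2 arccos(1 − 2y/D) = 2.49 rad. Then A = (D²/8)(θ − sin θ) = 0.07433 m² and P = Dθ/2 = 0.6996 m.
Hydraulic radius R = A/P = 0.07433/0.6996 = 0.1063 m.
V = (1/n) R^(2/3) √S = (1/0.013) × 0.1063^(2/3) × √0.0022 = 0.8094 m/s. Hydraulic depth D_h = A/T = 0.07433/0.5324 = 0.1396 m.
Froude number Fr = V/√(g·D_h) = 0.8094/√(9.81×0.1396) = 0.692, which is less than 1, so the flow is subcritical.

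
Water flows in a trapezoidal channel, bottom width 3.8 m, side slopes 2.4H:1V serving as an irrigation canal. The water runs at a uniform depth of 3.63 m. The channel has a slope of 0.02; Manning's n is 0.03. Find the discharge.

Q = 340 m³/s

With bottom width b = 3.8 m and side slope z = 2.4: A = (b + zy)y = (3.8 + 2.4×3.63)×3.63 = 45.42 m²; P = b + 2y√(1+z²) = 3.8 + 2×3.63×2.6 = 22.68 m.
Hydraulic radius R = A/P = 45.42/22.68 = 2.003 m.
Manning's equation: Q = (1/n) A R^(2/3) S^(1/2) = (1/0.03) × 45.42 × 2.003^(2/3) × 0.02^(1/2) = 340 m³/s.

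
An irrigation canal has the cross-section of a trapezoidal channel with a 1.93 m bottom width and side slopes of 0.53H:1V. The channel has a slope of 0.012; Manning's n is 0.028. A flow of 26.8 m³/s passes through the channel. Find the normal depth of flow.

Manning's equation rearranged: A R^(2/3) = nQ / (1·√S) = 0.028 × 26.8 / (√0.012) = 6.85.
Try y = 1.98 m: A R^(2/3) = 5.58 — low.
Try y = 2.76 m: A R^(2/3) = 10.25 — high.
Try y = 2.22 m: A R^(2/3) = 6.858 — matches.

y_n = 2.22 m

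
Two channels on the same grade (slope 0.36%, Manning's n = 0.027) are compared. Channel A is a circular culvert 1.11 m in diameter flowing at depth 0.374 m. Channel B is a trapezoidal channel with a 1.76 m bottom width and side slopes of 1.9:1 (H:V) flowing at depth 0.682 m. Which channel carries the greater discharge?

channel B

Channel A: For a circular section of diameter D = 1.11 m at depth y = 0.374 m, the central angle is θ = 2 arccos(1 − 2y/D) = 2.477 rad. Then A = (D²/8)(θ − sin θ) = 0.2866 m² and P = Dθ/2 = 1.375 m. Hydraulic radius R = A/P = 0.2866/1.375 = 0.2084 m. Q_A = (1/0.027)·0.2866·0.2084^(2/3)·√0.0036 = 0.2239 m³/s.
Channel B: With bottom width b = 1.76 m and side slope z = 1.9: A = (b + zy)y = (1.76 + 1.9×0.682)×0.682 = 2.084 m²; P = b + 2y√(1+z²) = 1.76 + 2×0.682×2.147 = 4.689 m. Hydraulic radius R = A/P = 2.084/4.689 = 0.4445 m. Q_B = (1/0.027)·2.084·0.4445^(2/3)·√0.0036 = 2.697 m³/s.
Q_A = 0.2239 m³/s vs Q_B = 2.697 m³/s, so channel B carries more.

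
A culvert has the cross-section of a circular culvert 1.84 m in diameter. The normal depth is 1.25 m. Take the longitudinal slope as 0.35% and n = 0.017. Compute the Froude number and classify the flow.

subcritical

For a circular section of diameter D = 1.84 m at depth y = 1.25 m, the central angle is θ = 2 arccos(1 − 2y/D) = 3.875 rad. Then A = (D²/8)(θ − sin θ) = 1.923 m² and P = Dθ/2 = 3.565 m.
Hydraulic radius R = A/P = 1.923/3.565 = 0.5395 m.
V = (1/n) R^(2/3) √S = (1/0.017) × 0.5395^(2/3) × √0.0035 = 2.306 m/s. Hydraulic depth D_h = A/T = 1.923/1.718 = 1.12 m.
Froude number Fr = V/√(g·D_h) = 2.306/√(9.81×1.12) = 0.696, which is less than 1, so the flow is subcritical.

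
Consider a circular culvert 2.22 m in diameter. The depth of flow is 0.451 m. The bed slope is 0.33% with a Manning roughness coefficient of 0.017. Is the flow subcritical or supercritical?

subcritical

For a circular section of diameter D = 2.22 m at depth y = 0.451 m, the central angle is θ = 2 arccos(1 − 2y/D) = 1.87 rad. Then A = (D²/8)(θ − sin θ) = 0.5636 m² and P = Dθ/2 = 2.076 m.
Hydraulic radius R = A/P = 0.5636/2.076 = 0.2715 m.
V = (1/n) R^(2/3) √S = (1/0.017) × 0.2715^(2/3) × √0.0033 = 1.417 m/s. Hydraulic depth D_h = A/T = 0.5636/1.786 = 0.3155 m.
Froude number Fr = V/√(g·D_h) = 1.417/√(9.81×0.3155) = 0.805, which is less than 1, so the flow is subcritical.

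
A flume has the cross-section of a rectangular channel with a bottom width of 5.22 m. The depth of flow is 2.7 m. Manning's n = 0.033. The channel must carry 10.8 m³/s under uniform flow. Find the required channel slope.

S = 0.000438

Flow area A = b·y = 5.22 × 2.7 = 14.09 m². Wetted perimeter P = b + 2y = 5.22 + 2×2.7 = 10.62 m.
Hydraulic radius R = A/P = 14.09/10.62 = 1.327 m.
From Manning's equation, S = [nQ / (1 A R^(2/3))]² = [0.033 × 10.8 / (1 × 14.09 × 1.327^(2/3))]² = 0.000438.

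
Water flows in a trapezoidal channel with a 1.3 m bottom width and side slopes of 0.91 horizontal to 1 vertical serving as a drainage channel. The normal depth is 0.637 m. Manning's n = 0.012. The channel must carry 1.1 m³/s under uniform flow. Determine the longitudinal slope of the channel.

S = 0.000418

With bottom width b = 1.3 m and side slope z = 0.91: A = (b + zy)y = (1.3 + 0.91×0.637)×0.637 = 1.197 m²; P = b + 2y√(1+z²) = 1.3 + 2×0.637×1.352 = 3.023 m.
Hydraulic radius R = A/P = 1.197/3.023 = 0.3961 m.
From Manning's equation, S = [nQ / (1 A R^(2/3))]² = [0.012 × 1.1 / (1 × 1.197 × 0.3961^(2/3))]² = 0.000418.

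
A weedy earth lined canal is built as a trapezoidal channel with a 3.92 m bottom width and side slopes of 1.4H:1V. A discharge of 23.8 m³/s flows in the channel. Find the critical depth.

At critical depth, Q² T / (g A³) = 1, i.e. A³/T = Q²/g = 23.8²/9.81 = 57.74.
At y = 1.57 m: A³/T = 106.6 — over.
At y = 0.962 m: A³/T = 19.67 — short.
At y = 1.32 m: A³/T = 57.95 — ≈ 57.74.

y_c = 1.32 m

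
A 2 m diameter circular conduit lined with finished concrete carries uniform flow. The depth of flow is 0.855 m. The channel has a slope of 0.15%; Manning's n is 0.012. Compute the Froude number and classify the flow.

subcritical

For a circular section of diameter D = 2 m at depth y = 0.855 m, the central angle is θ = 2 arccos(1 − 2y/D) = 2.851 rad. Then A = (D²/8)(θ − sin θ) = 1.282 m² and P = Dθ/2 = 2.851 m.
Hydraulic radius R = A/P = 1.282/2.851 = 0.4497 m.
V = (1/n) R^(2/3) √S = (1/0.012) × 0.4497^(2/3) × √0.0015 = 1.894 m/s. Hydraulic depth D_h = A/T = 1.282/1.979 = 0.6478 m.
Froude number Fr = V/√(g·D_h) = 1.894/√(9.81×0.6478) = 0.751, which is less than 1, so the flow is subcritical.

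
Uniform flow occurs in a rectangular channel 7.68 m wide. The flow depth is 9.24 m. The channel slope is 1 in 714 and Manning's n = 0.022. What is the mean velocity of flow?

Flow area A = b·y = 7.68 × 9.24 = 70.96 m². Wetted perimeter P = b + 2y = 7.68 + 2×9.24 = 26.16 m.
Hydraulic radius R = A/P = 70.96/26.16 = 2.713 m.
From Manning's equation, V = (1/n) R^(2/3) S^(1/2) = (1/0.022) × 2.713^(2/3) × 0.001401^(1/2) = 3.31 m/s.

V = 3.31 m/s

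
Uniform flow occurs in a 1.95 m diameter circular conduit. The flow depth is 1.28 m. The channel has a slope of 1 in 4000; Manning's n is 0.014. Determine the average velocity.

V = 0.771 m/s

For a circular section of diameter D = 1.95 m at depth y = 1.28 m, the central angle is θ = 2 arccos(1 − 2y/D) = 3.778 rad. Then A = (D²/8)(θ − sin θ) = 2.078 m² and P = Dθ/2 = 3.683 m.
Hydraulic radius R = A/P = 2.078/3.683 = 0.5642 m.
From Manning's equation, V = (1/n) R^(2/3) S^(1/2) = (1/0.014) × 0.5642^(2/3) × 0.00025^(1/2) = 0.771 m/s.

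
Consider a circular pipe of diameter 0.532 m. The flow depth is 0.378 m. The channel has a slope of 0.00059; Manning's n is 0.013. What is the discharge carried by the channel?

Q = 0.0924 m³/s

For a circular section of diameter D = 0.532 m at depth y = 0.378 m, the central angle is θ = 2 arccos(1 − 2y/D) = 4.011 rad. Then A = (D²/8)(θ − sin θ) = 0.1689 m² and P = Dθ/2 = 1.067 m.
Hydraulic radius R = A/P = 0.1689/1.067 = 0.1583 m.
Manning's equation: Q = (1/n) A R^(2/3) S^(1/2) = (1/0.013) × 0.1689 × 0.1583^(2/3) × 0.00059^(1/2) = 0.0924 m³/s.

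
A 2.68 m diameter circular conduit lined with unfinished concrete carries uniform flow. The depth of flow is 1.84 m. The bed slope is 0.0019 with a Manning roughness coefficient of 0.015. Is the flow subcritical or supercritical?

subcritical

For a circular section of diameter D = 2.68 m at depth y = 1.84 m, the central angle is θ = 2 arccos(1 − 2y/D) = 3.906 rad. Then A = (D²/8)(θ − sin θ) = 4.129 m² and P = Dθ/2 = 5.235 m.
Hydraulic radius R = A/P = 4.129/5.235 = 0.7888 m.
V = (1/n) R^(2/3) √S = (1/0.015) × 0.7888^(2/3) × √0.0019 = 2.481 m/s. Hydraulic depth D_h = A/T = 4.129/2.486 = 1.661 m.
Froude number Fr = V/√(g·D_h) = 2.481/√(9.81×1.661) = 0.615, which is less than 1, so the flow is subcritical.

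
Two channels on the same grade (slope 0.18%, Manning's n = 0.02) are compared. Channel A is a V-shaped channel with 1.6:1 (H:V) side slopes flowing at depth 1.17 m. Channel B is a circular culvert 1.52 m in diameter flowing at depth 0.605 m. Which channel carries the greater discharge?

channel A

Channel A: For a triangular section with side slope z = 1.6: A = zy² = 1.6×1.17² = 2.19 m²; P = 2y√(1+z²) = 2×1.17×1.887 = 4.415 m. Hydraulic radius R = A/P = 2.19/4.415 = 0.4961 m. Q_A = (1/0.02)·2.19·0.4961^(2/3)·√0.0018 = 2.912 m³/s.
Channel B: For a circular section of diameter D = 1.52 m at depth y = 0.605 m, the central angle is θ = 2 arccos(1 − 2y/D) = 2.731 rad. Then A = (D²/8)(θ − sin θ) = 0.6733 m² and P = Dθ/2 = 2.075 m. Hydraulic radius R = A/P = 0.6733/2.075 = 0.3244 m. Q_B = (1/0.02)·0.6733·0.3244^(2/3)·√0.0018 = 0.6744 m³/s.
Q_A = 2.912 m³/s vs Q_B = 0.6744 m³/s, so channel A carries more.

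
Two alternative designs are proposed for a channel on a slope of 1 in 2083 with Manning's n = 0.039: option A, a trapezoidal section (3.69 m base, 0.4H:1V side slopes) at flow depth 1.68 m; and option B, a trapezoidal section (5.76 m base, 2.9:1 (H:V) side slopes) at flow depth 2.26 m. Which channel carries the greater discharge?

channel B

Channel A: With bottom width b = 3.69 m and side slope z = 0.4: A = (b + zy)y = (3.69 + 0.4×1.68)×1.68 = 7.328 m²; P = b + 2y√(1+z²) = 3.69 + 2×1.68×1.077 = 7.309 m. Hydraulic radius R = A/P = 7.328/7.309 = 1.003 m. Q_A = (1/0.039)·7.328·1.003^(2/3)·√0.0004801 = 4.124 m³/s.
Channel B: With bottom width b = 5.76 m and side slope z = 2.9: A = (b + zy)y = (5.76 + 2.9×2.26)×2.26 = 27.83 m²; P = b + 2y√(1+z²) = 5.76 + 2×2.26×3.068 = 19.63 m. Hydraulic radius R = A/P = 27.83/19.63 = 1.418 m. Q_B = (1/0.039)·27.83·1.418^(2/3)·√0.0004801 = 19.73 m³/s.
Q_A = 4.124 m³/s vs Q_B = 19.73 m³/s, so channel B carries more.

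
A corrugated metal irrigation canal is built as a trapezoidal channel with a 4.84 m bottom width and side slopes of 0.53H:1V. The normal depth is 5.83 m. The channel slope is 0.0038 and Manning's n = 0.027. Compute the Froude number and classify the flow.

subcritical

With bottom width b = 4.84 m and side slope z = 0.53: A = (b + zy)y = (4.84 + 0.53×5.83)×5.83 = 46.23 m²; P = b + 2y√(1+z²) = 4.84 + 2×5.83×1.132 = 18.04 m.
Hydraulic radius R = A/P = 46.23/18.04 = 2.563 m.
V = (1/n) R^(2/3) √S = (1/0.027) × 2.563^(2/3) × √0.0038 = 4.276 m/s. Hydraulic depth D_h = A/T = 46.23/11.02 = 4.195 m.
Froude number Fr = V/√(g·D_h) = 4.276/√(9.81×4.195) = 0.667, which is less than 1, so the flow is subcritical.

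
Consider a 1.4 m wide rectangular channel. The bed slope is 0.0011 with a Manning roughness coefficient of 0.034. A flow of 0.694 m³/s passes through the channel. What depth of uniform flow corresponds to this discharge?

y_n = 0.935 m

Manning's equation rearranged: A R^(2/3) = nQ / (1·√S) = 0.034 × 0.694 / (√0.0011) = 0.7114.
Try y = 1.16 m: A R^(2/3) = 0.9346 — over.
Try y = 0.703 m: A R^(2/3) = 0.4895 — short.
Try y = 0.935 m: A R^(2/3) = 0.711 — close enough.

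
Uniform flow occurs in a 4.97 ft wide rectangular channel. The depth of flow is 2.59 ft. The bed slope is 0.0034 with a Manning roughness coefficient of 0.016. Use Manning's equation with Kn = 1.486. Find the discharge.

Flow area A = b·y = 4.97 × 2.59 = 12.87 ft². Wetted perimeter P = b + 2y = 4.97 + 2×2.59 = 10.15 ft.
Hydraulic radius R = A/P = 12.87/10.15 = 1.268 ft.
Manning's equation: Q = (1.486/n) A R^(2/3) S^(1/2) = (1.486/0.016) × 12.87 × 1.268^(2/3) × 0.0034^(1/2) = 81.7 ft³/s.

Q = 81.7 ft³/s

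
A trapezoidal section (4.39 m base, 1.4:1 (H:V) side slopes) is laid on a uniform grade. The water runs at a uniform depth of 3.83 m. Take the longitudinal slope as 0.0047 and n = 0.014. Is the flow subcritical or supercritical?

With bottom width b = 4.39 m and side slope z = 1.4: A = (b + zy)y = (4.39 + 1.4×3.83)×3.83 = 37.35 m²; P = b + 2y√(1+z²) = 4.39 + 2×3.83×1.72 = 17.57 m.
Hydraulic radius R = A/P = 37.35/17.57 = 2.126 m.
V = (1/n) R^(2/3) √S = (1/0.014) × 2.126^(2/3) × √0.0047 = 8.096 m/s. Hydraulic depth D_h = A/T = 37.35/15.11 = 2.471 m.
Froude number Fr = V/√(g·D_h) = 8.096/√(9.81×2.471) = 1.64, which is greater than 1, so the flow is supercritical.

supercritical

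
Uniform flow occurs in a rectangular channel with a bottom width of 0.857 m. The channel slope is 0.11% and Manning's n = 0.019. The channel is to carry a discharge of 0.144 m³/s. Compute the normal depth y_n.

Manning's equation rearranged: A R^(2/3) = nQ / (1·√S) = 0.019 × 0.144 / (√0.0011) = 0.08249.
Try y = 0.365 m: A R^(2/3) = 0.1059 — too large.
Try y = 0.248 m: A R^(2/3) = 0.06188 — too small.
Try y = 0.304 m: A R^(2/3) = 0.08239 — matches.

y_n = 0.304 m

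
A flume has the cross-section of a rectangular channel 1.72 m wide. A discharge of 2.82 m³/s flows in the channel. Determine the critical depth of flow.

For a rectangular channel, critical depth y_c = (q²/g)^(1/3) where q = Q/b = 2.82/1.72 = 1.64 m²/s.
So y_c = (1.64²/9.81)^(1/3) = 0.65 m.

y_c = 0.65 m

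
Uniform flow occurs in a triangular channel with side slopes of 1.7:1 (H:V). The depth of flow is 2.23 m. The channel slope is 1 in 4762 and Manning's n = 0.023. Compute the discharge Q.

For a triangular section with side slope z = 1.7: A = zy² = 1.7×2.23² = 8.454 m²; P = 2y√(1+z²) = 2×2.23×1.972 = 8.796 m.
Hydraulic radius R = A/P = 8.454/8.796 = 0.9611 m.
Manning's equation: Q = (1/n) A R^(2/3) S^(1/2) = (1/0.023) × 8.454 × 0.9611^(2/3) × 0.00021^(1/2) = 5.19 m³/s.

Q = 5.19 m³/s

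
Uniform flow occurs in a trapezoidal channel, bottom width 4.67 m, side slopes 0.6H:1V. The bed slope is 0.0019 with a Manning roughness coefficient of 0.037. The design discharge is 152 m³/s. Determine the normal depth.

y_n = 7.03 m

Manning's equation rearranged: A R^(2/3) = nQ / (1·√S) = 0.037 × 152 / (√0.0019) = 129.
Trying y = 7.85 m: A R^(2/3) = 160 — high.
Trying y = 5.13 m: A R^(2/3) = 71.04 — low.
Trying y = 7.03 m: A R^(2/3) = 129 — matches.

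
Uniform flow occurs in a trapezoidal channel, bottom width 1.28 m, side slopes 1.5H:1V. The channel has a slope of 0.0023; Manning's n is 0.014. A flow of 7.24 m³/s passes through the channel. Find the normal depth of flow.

Manning's equation rearranged: A R^(2/3) = nQ / (1·√S) = 0.014 × 7.24 / (√0.0023) = 2.114.
Trying y = 0.741 m: A R^(2/3) = 1.038 — short.
Trying y = 1.32 m: A R^(2/3) = 3.433 — over.
Trying y = 1.05 m: A R^(2/3) = 2.113 — matches.

y_n = 1.05 m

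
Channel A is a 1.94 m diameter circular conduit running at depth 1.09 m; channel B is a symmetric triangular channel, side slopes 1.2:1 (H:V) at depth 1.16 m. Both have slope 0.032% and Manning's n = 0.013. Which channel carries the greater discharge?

channel A

Channel A: For a circular section of diameter D = 1.94 m at depth y = 1.09 m, the central angle is θ = 2 arccos(1 − 2y/D) = 3.39 rad. Then A = (D²/8)(θ − sin θ) = 1.71 m² and P = Dθ/2 = 3.288 m. Hydraulic radius R = A/P = 1.71/3.288 = 0.5201 m. Q_A = (1/0.013)·1.71·0.5201^(2/3)·√0.00032 = 1.522 m³/s.
Channel B: For a triangular section with side slope z = 1.2: A = zy² = 1.2×1.16² = 1.615 m²; P = 2y√(1+z²) = 2×1.16×1.562 = 3.624 m. Hydraulic radius R = A/P = 1.615/3.624 = 0.4456 m. Q_B = (1/0.013)·1.615·0.4456^(2/3)·√0.00032 = 1.296 m³/s.
Q_A = 1.522 m³/s vs Q_B = 1.296 m³/s, so channel A carries more.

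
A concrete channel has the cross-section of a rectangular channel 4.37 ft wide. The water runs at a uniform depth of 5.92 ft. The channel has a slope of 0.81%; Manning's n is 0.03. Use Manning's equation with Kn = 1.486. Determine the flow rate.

Q = 158 ft³/s

Flow area A = b·y = 4.37 × 5.92 = 25.87 ft². Wetted perimeter P = b + 2y = 4.37 + 2×5.92 = 16.21 ft.
Hydraulic radius R = A/P = 25.87/16.21 = 1.596 ft.
Manning's equation: Q = (1.486/n) A R^(2/3) S^(1/2) = (1.486/0.03) × 25.87 × 1.596^(2/3) × 0.0081^(1/2) = 158 ft³/s.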